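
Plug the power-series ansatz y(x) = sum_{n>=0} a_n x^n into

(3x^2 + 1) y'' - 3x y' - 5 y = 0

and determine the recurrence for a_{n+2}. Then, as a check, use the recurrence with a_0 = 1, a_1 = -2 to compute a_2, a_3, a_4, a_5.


Substitute y = sum_n a_n x^n.
(1 + 3 x^2) y'' contributes (n+2)(n+1) a_{n+2} + 3 n(n-1) a_n at x^n.
-3 x y'(x) contributes -3 n a_n at x^n.
-5 y(x) contributes -5 a_n at x^n.
Matching x^n: (n+2)(n+1) a_{n+2} + (3 n(n-1) - 3 n - 5) a_n = 0.
Thus a_{n+2} = (-3 n(n-1) + 3 n + 5) / ((n+1)(n+2)) * a_n.

Check with a_0 = 1, a_1 = -2 (apply the recurrence for n = 0, 1, 2, 3): a_0 = 1, a_1 = -2, a_2 = 5/2, a_3 = -8/3, a_4 = 25/24, a_5 = 8/15.

a_(n+2) = (-3 n(n-1) + 3 n + 5) / ((n+1)(n+2)) * a_n; check: a_0 = 1, a_1 = -2, a_2 = 5/2, a_3 = -8/3, a_4 = 25/24, a_5 = 8/15


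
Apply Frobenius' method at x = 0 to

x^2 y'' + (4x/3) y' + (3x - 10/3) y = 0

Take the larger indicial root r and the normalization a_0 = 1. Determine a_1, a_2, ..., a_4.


Write in Frobenius form y'' + (p(x)/x) y' + (q(x)/x^2) y = 0:
  p(x) = 4/3,  q(x) = 3x - 10/3.
Indicial equation: r(r-1) + (4/3) r + (-10/3) = 0 -> roots r_1 = 5/3, r_2 = -2.
Take r = r_1 = 5/3. Let y(x) = x^r sum_{n>=0} a_n x^n with a_0 = 1.
Substitute y = x^r sum a_n x^n and match x^{r+n}. The recurrence is
  D(n) a_n + 3 a_{n-1} = 0,  where D(n) = (r+n)(r+n-1) + (4/3)(r+n) + (-10/3).
  a_n = -3 / D(n) * a_{n-1}.
Since the indicial polynomial factors as (r - r_1)(r - r_2), D(n) = (r_1 + n - r_1)(r_1 + n - r_2) = n(n + 11/3).
Evaluating step by step (a_0 = 1):
  n = 1: D(1) = 1(1 + 11/3) = 14/3; numerator = -3(1) = -3; a_1 = (-3)/(14/3) = -9/14
  n = 2: D(2) = 2(2 + 11/3) = 34/3; numerator = -3(-9/14) = 27/14; a_2 = (27/14)/(34/3) = 81/476
  n = 3: D(3) = 3(3 + 11/3) = 20; numerator = -3(81/476) = -243/476; a_3 = (-243/476)/(20) = -243/9520
  n = 4: D(4) = 4(4 + 11/3) = 92/3; numerator = -3(-243/9520) = 729/9520; a_4 = (729/9520)/(92/3) = 2187/875840

r = 5/3; a_0 = 1; a_1 = -9/14; a_2 = 81/476; a_3 = -243/9520; a_4 = 2187/875840


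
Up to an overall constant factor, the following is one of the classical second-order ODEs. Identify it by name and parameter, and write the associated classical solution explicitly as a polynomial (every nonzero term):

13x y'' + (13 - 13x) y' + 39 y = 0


All three coefficients share the factor 13; dividing through by 13 gives  x y'' + (1 - x) y' + 3 y = 0.
This matches the Laguerre equation x y'' + (1 - x) y' + n y = 0 with n = 3; the polynomial solution is L_3(x).
With y = sum_k a_k x^k, matching x^k gives (k+1)k a_{k+1} + (k+1) a_{k+1} - k a_k + n a_k = 0, i.e. (k+1)^2 a_{k+1} = (k - n) a_k = (k - 3) a_k. The right side vanishes at k = 3, so the series terminates at degree 3.
Standard normalization L_n(0) = 1 gives a_0 = 1. Work upward with a_{k+1} = (k - 3) a_k / (k+1)^2:
  a_1 = (0 - 3)(1) / 1^2 = -3/1 = -3
  a_2 = (1 - 3)(-3) / 2^2 = 6/4 = 3/2
  a_3 = (2 - 3)(3/2) / 3^2 = (-3/2)/9 = -1/6
Hence L_3(x) = -x^3/6 + 3 x^2/2 - 3 x + 1.

L_3(x); series = -x^3/6 + 3 x^2/2 - 3 x + 1


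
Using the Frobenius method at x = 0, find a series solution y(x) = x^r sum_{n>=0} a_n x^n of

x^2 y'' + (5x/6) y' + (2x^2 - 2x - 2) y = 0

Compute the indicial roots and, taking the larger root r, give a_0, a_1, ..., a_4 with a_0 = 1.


Write in Frobenius form y'' + (p(x)/x) y' + (q(x)/x^2) y = 0:
  p(x) = 5/6,  q(x) = 2x^2 - 2x - 2.
Indicial equation: r(r-1) + (5/6) r + (-2) = 0 -> roots r_1 = 3/2, r_2 = -4/3.
Take r = r_1 = 3/2. Let y(x) = x^r sum_{n>=0} a_n x^n with a_0 = 1.
Substitute y = x^r sum a_n x^n and match x^{r+n}. The recurrence is
  D(n) a_n - 2 a_{n-1} + 2 a_{n-2} = 0,  where D(n) = (r+n)(r+n-1) + (5/6)(r+n) + (-2).
  a_n = [2 a_{n-1} - 2 a_{n-2}] / D(n).
Since the indicial polynomial factors as (r - r_1)(r - r_2), D(n) = (r_1 + n - r_1)(r_1 + n - r_2) = n(n + 17/6).
Evaluating step by step (a_0 = 1):
  n = 1: D(1) = 1(1 + 17/6) = 23/6; numerator = 2(1) = 2; a_1 = (2)/(23/6) = 12/23
  n = 2: D(2) = 2(2 + 17/6) = 29/3; numerator = 2(12/23) - 2(1) = -22/23; a_2 = (-22/23)/(29/3) = -66/667
  n = 3: D(3) = 3(3 + 17/6) = 35/2; numerator = 2(-66/667) - 2(12/23) = -36/29; a_3 = (-36/29)/(35/2) = -72/1015
  n = 4: D(4) = 4(4 + 17/6) = 82/3; numerator = 2(-72/1015) - 2(-66/667) = 1308/23345; a_4 = (1308/23345)/(82/3) = 1962/957145

r = 3/2; a_0 = 1; a_1 = 12/23; a_2 = -66/667; a_3 = -72/1015; a_4 = 1962/957145


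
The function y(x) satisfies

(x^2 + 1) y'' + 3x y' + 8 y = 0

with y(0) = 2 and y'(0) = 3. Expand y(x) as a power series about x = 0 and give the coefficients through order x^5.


Ansatz: y(x) = sum_{n>=0} a_n x^n, so y'(x) = sum_{n>=1} n a_n x^(n-1) and y''(x) = sum_{n>=2} n(n-1) a_n x^(n-2).
Substitute into P(x) y'' + Q(x) y' + R(x) y = 0 with P(x) = x^2 + 1, Q(x) = 3x, R(x) = 8, and match powers of x.
Initial conditions: a_0 = 2, a_1 = 3.
Setting the coefficient of each power of x to zero and solving order by order (substituting the coefficients already found):
  x^0: 2 a_2 + 8 a_0 = 0  ->  2 a_2 = -8 a_0 = -16  ->  a_2 = -8
  x^1: 6 a_3 + 11 a_1 = 0  ->  6 a_3 = -11 a_1 = -33  ->  a_3 = -11/2
  x^2: 12 a_4 + 16 a_2 = 0  ->  12 a_4 = -16 a_2 = 128  ->  a_4 = 32/3
  x^3: 20 a_5 + 23 a_3 = 0  ->  20 a_5 = -23 a_3 = 253/2  ->  a_5 = 253/40
Truncated series: y(x) = 2 + 3 x - 8 x^2 - (11/2) x^3 + (32/3) x^4 + (253/40) x^5 + O(x^6).

a_0 = 2; a_1 = 3; a_2 = -8; a_3 = -11/2; a_4 = 32/3; a_5 = 253/40


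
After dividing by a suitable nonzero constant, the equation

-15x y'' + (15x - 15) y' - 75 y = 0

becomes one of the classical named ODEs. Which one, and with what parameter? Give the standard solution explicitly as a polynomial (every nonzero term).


All three coefficients share the factor -15; dividing through by -15 gives  x y'' + (1 - x) y' + 5 y = 0.
This matches the Laguerre equation x y'' + (1 - x) y' + n y = 0 with n = 5; the polynomial solution is L_5(x).
With y = sum_k a_k x^k, matching x^k gives (k+1)k a_{k+1} + (k+1) a_{k+1} - k a_k + n a_k = 0, i.e. (k+1)^2 a_{k+1} = (k - n) a_k = (k - 5) a_k. The right side vanishes at k = 5, so the series terminates at degree 5.
Standard normalization L_n(0) = 1 gives a_0 = 1. Work upward with a_{k+1} = (k - 5) a_k / (k+1)^2:
  a_1 = (0 - 5)(1) / 1^2 = -5/1 = -5
  a_2 = (1 - 5)(-5) / 2^2 = 20/4 = 5
  a_3 = (2 - 5)(5) / 3^2 = -15/9 = -5/3
  a_4 = (3 - 5)(-5/3) / 4^2 = (10/3)/16 = 5/24
  a_5 = (4 - 5)(5/24) / 5^2 = (-5/24)/25 = -1/120
Hence L_5(x) = -x^5/120 + 5 x^4/24 - 5 x^3/3 + 5 x^2 - 5 x + 1.

L_5(x); series = -x^5/120 + 5 x^4/24 - 5 x^3/3 + 5 x^2 - 5 x + 1


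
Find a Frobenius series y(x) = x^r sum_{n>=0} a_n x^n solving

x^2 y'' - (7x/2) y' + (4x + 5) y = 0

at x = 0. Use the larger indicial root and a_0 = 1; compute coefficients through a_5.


Write in Frobenius form y'' + (p(x)/x) y' + (q(x)/x^2) y = 0:
  p(x) = -7/2,  q(x) = 4x + 5.
Indicial equation: r(r-1) + (-7/2) r + (5) = 0 -> roots r_1 = 5/2, r_2 = 2.
Take r = r_1 = 5/2. Let y(x) = x^r sum_{n>=0} a_n x^n with a_0 = 1.
Substitute y = x^r sum a_n x^n and match x^{r+n}. The recurrence is
  D(n) a_n + 4 a_{n-1} = 0,  where D(n) = (r+n)(r+n-1) + (-7/2)(r+n) + (5).
  a_n = -4 / D(n) * a_{n-1}.
Since the indicial polynomial factors as (r - r_1)(r - r_2), D(n) = (r_1 + n - r_1)(r_1 + n - r_2) = n(n + 1/2).
Evaluating step by step (a_0 = 1):
  n = 1: D(1) = 1(1 + 1/2) = 3/2; numerator = -4(1) = -4; a_1 = (-4)/(3/2) = -8/3
  n = 2: D(2) = 2(2 + 1/2) = 5; numerator = -4(-8/3) = 32/3; a_2 = (32/3)/(5) = 32/15
  n = 3: D(3) = 3(3 + 1/2) = 21/2; numerator = -4(32/15) = -128/15; a_3 = (-128/15)/(21/2) = -256/315
  n = 4: D(4) = 4(4 + 1/2) = 18; numerator = -4(-256/315) = 1024/315; a_4 = (1024/315)/(18) = 512/2835
  n = 5: D(5) = 5(5 + 1/2) = 55/2; numerator = -4(512/2835) = -2048/2835; a_5 = (-2048/2835)/(55/2) = -4096/155925

r = 5/2; a_0 = 1; a_1 = -8/3; a_2 = 32/15; a_3 = -256/315; a_4 = 512/2835; a_5 = -4096/155925


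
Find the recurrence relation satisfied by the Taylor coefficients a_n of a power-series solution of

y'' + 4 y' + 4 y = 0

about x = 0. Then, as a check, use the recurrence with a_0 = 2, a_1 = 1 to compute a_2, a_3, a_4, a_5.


Substitute y = sum_n a_n x^n.
y''(x) has coefficient (n+2)(n+1) a_{n+2} at x^n;
4 y'(x) has coefficient 4 (n+1) a_{n+1} at x^n;
4 y(x) has coefficient 4 a_n at x^n.
Matching x^n: (n+2)(n+1) a_{n+2} + 4 (n+1) a_{n+1} + 4 a_n = 0.
Thus a_{n+2} = [-4 (n+1) a_{n+1} - 4 a_n] / ((n+1)(n+2)).

Check with a_0 = 2, a_1 = 1 (apply the recurrence for n = 0, 1, 2, 3): a_0 = 2, a_1 = 1, a_2 = -6, a_3 = 22/3, a_4 = -16/3, a_5 = 14/5.

a_(n+2) = [-4 (n+1) a_(n+1) - 4 a_n] / ((n+1)(n+2)); check: a_0 = 2, a_1 = 1, a_2 = -6, a_3 = 22/3, a_4 = -16/3, a_5 = 14/5


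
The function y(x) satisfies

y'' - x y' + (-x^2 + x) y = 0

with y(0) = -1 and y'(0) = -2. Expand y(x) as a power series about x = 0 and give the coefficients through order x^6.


Ansatz: y(x) = sum_{n>=0} a_n x^n, so y'(x) = sum_{n>=1} n a_n x^(n-1) and y''(x) = sum_{n>=2} n(n-1) a_n x^(n-2).
Substitute into P(x) y'' + Q(x) y' + R(x) y = 0 with P(x) = 1, Q(x) = -x, R(x) = -x^2 + x, and match powers of x.
Initial conditions: a_0 = -1, a_1 = -2.
Setting the coefficient of each power of x to zero and solving order by order (substituting the coefficients already found):
  x^0: 2 a_2 = 0  ->  a_2 = 0
  x^1: 6 a_3 - a_1 + a_0 = 0  ->  6 a_3 = a_1 - a_0 = -1  ->  a_3 = -1/6
  x^2: 12 a_4 - 2 a_2 + a_1 - a_0 = 0  ->  12 a_4 = 2 a_2 - a_1 + a_0 = 1  ->  a_4 = 1/12
  x^3: 20 a_5 - 3 a_3 + a_2 - a_1 = 0  ->  20 a_5 = 3 a_3 - a_2 + a_1 = -5/2  ->  a_5 = -1/8
  x^4: 30 a_6 - 4 a_4 + a_3 - a_2 = 0  ->  30 a_6 = 4 a_4 - a_3 + a_2 = 1/2  ->  a_6 = 1/60
Truncated series: y(x) = -1 - 2 x - (1/6) x^3 + (1/12) x^4 - (1/8) x^5 + (1/60) x^6 + O(x^7).

a_0 = -1; a_1 = -2; a_2 = 0; a_3 = -1/6; a_4 = 1/12; a_5 = -1/8; a_6 = 1/60


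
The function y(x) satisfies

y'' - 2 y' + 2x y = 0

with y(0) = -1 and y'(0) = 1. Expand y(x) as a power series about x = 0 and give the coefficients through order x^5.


Ansatz: y(x) = sum_{n>=0} a_n x^n, so y'(x) = sum_{n>=1} n a_n x^(n-1) and y''(x) = sum_{n>=2} n(n-1) a_n x^(n-2).
Substitute into P(x) y'' + Q(x) y' + R(x) y = 0 with P(x) = 1, Q(x) = -2, R(x) = 2x, and match powers of x.
Initial conditions: a_0 = -1, a_1 = 1.
Setting the coefficient of each power of x to zero and solving order by order (substituting the coefficients already found):
  x^0: 2 a_2 - 2 a_1 = 0  ->  2 a_2 = 2 a_1 = 2  ->  a_2 = 1
  x^1: 6 a_3 - 4 a_2 + 2 a_0 = 0  ->  6 a_3 = 4 a_2 - 2 a_0 = 6  ->  a_3 = 1
  x^2: 12 a_4 - 6 a_3 + 2 a_1 = 0  ->  12 a_4 = 6 a_3 - 2 a_1 = 4  ->  a_4 = 1/3
  x^3: 20 a_5 - 8 a_4 + 2 a_2 = 0  ->  20 a_5 = 8 a_4 - 2 a_2 = 2/3  ->  a_5 = 1/30
Truncated series: y(x) = -1 + x + x^2 + x^3 + (1/3) x^4 + (1/30) x^5 + O(x^6).

a_0 = -1; a_1 = 1; a_2 = 1; a_3 = 1; a_4 = 1/3; a_5 = 1/30


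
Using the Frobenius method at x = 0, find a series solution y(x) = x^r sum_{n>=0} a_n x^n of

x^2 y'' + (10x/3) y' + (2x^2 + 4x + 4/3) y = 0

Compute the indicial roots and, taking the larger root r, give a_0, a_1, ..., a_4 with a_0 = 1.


Write in Frobenius form y'' + (p(x)/x) y' + (q(x)/x^2) y = 0:
  p(x) = 10/3,  q(x) = 2x^2 + 4x + 4/3.
Indicial equation: r(r-1) + (10/3) r + (4/3) = 0 -> roots r_1 = -1, r_2 = -4/3.
Take r = r_1 = -1. Let y(x) = x^r sum_{n>=0} a_n x^n with a_0 = 1.
Substitute y = x^r sum a_n x^n and match x^{r+n}. The recurrence is
  D(n) a_n + 4 a_{n-1} + 2 a_{n-2} = 0,  where D(n) = (r+n)(r+n-1) + (10/3)(r+n) + (4/3).
  a_n = [-4 a_{n-1} - 2 a_{n-2}] / D(n).
Since the indicial polynomial factors as (r - r_1)(r - r_2), D(n) = (r_1 + n - r_1)(r_1 + n - r_2) = n(n + 1/3).
Evaluating step by step (a_0 = 1):
  n = 1: D(1) = 1(1 + 1/3) = 4/3; numerator = -4(1) = -4; a_1 = (-4)/(4/3) = -3
  n = 2: D(2) = 2(2 + 1/3) = 14/3; numerator = -4(-3) - 2(1) = 10; a_2 = (10)/(14/3) = 15/7
  n = 3: D(3) = 3(3 + 1/3) = 10; numerator = -4(15/7) - 2(-3) = -18/7; a_3 = (-18/7)/(10) = -9/35
  n = 4: D(4) = 4(4 + 1/3) = 52/3; numerator = -4(-9/35) - 2(15/7) = -114/35; a_4 = (-114/35)/(52/3) = -171/910

r = -1; a_0 = 1; a_1 = -3; a_2 = 15/7; a_3 = -9/35; a_4 = -171/910


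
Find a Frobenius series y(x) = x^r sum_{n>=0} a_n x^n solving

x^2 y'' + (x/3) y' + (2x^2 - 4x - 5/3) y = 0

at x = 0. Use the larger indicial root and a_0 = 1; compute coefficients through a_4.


Write in Frobenius form y'' + (p(x)/x) y' + (q(x)/x^2) y = 0:
  p(x) = 1/3,  q(x) = 2x^2 - 4x - 5/3.
Indicial equation: r(r-1) + (1/3) r + (-5/3) = 0 -> roots r_1 = 5/3, r_2 = -1.
Take r = r_1 = 5/3. Let y(x) = x^r sum_{n>=0} a_n x^n with a_0 = 1.
Substitute y = x^r sum a_n x^n and match x^{r+n}. The recurrence is
  D(n) a_n - 4 a_{n-1} + 2 a_{n-2} = 0,  where D(n) = (r+n)(r+n-1) + (1/3)(r+n) + (-5/3).
  a_n = [4 a_{n-1} - 2 a_{n-2}] / D(n).
Since the indicial polynomial factors as (r - r_1)(r - r_2), D(n) = (r_1 + n - r_1)(r_1 + n - r_2) = n(n + 8/3).
Evaluating step by step (a_0 = 1):
  n = 1: D(1) = 1(1 + 8/3) = 11/3; numerator = 4(1) = 4; a_1 = (4)/(11/3) = 12/11
  n = 2: D(2) = 2(2 + 8/3) = 28/3; numerator = 4(12/11) - 2(1) = 26/11; a_2 = (26/11)/(28/3) = 39/154
  n = 3: D(3) = 3(3 + 8/3) = 17; numerator = 4(39/154) - 2(12/11) = -90/77; a_3 = (-90/77)/(17) = -90/1309
  n = 4: D(4) = 4(4 + 8/3) = 80/3; numerator = 4(-90/1309) - 2(39/154) = -93/119; a_4 = (-93/119)/(80/3) = -279/9520

r = 5/3; a_0 = 1; a_1 = 12/11; a_2 = 39/154; a_3 = -90/1309; a_4 = -279/9520


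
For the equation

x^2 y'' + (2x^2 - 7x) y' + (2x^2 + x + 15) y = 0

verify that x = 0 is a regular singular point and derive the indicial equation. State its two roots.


Divide by x^2 to reach normal form y'' + P_1(x) y' + P_2(x) y = 0 with P_1(x) = 2 - 7/x and P_2(x) = 2 + 1/x + 15/x^2.
x = 0 is a singular point because the y'-coefficient 2 - 7/x has a pole at x = 0 and the y-coefficient 2 + 1/x + 15/x^2 has a pole at x = 0.
It is a regular singular point because x P_1(x) = p(x) = 2x - 7 and x^2 P_2(x) = q(x) = 2x^2 + x + 15 are polynomials, hence analytic at x = 0.
p(0) = -7,  q(0) = 15.
Indicial equation: r(r-1) + p(0) r + q(0) = 0, i.e. r^2 + (p(0) - 1) r + q(0) = 0, i.e. r^2 - 8 r + 15 = 0.
Discriminant: (-8)^2 - 4(15) = 4, so r = (8 ± 2)/2.
Solving: r_1 = 5, r_2 = 3.

indicial: r^2 - 8 r + 15 = 0; roots r_1 = 5, r_2 = 3


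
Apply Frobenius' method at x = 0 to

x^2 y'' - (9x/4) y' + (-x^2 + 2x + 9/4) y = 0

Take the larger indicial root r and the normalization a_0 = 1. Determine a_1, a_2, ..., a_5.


Write in Frobenius form y'' + (p(x)/x) y' + (q(x)/x^2) y = 0:
  p(x) = -9/4,  q(x) = -x^2 + 2x + 9/4.
Indicial equation: r(r-1) + (-9/4) r + (9/4) = 0 -> roots r_1 = 9/4, r_2 = 1.
Take r = r_1 = 9/4. Let y(x) = x^r sum_{n>=0} a_n x^n with a_0 = 1.
Substitute y = x^r sum a_n x^n and match x^{r+n}. The recurrence is
  D(n) a_n + 2 a_{n-1} - 1 a_{n-2} = 0,  where D(n) = (r+n)(r+n-1) + (-9/4)(r+n) + (9/4).
  a_n = [-2 a_{n-1} + 1 a_{n-2}] / D(n).
Since the indicial polynomial factors as (r - r_1)(r - r_2), D(n) = (r_1 + n - r_1)(r_1 + n - r_2) = n(n + 5/4).
Evaluating step by step (a_0 = 1):
  n = 1: D(1) = 1(1 + 5/4) = 9/4; numerator = -2(1) = -2; a_1 = (-2)/(9/4) = -8/9
  n = 2: D(2) = 2(2 + 5/4) = 13/2; numerator = -2(-8/9) + 1(1) = 25/9; a_2 = (25/9)/(13/2) = 50/117
  n = 3: D(3) = 3(3 + 5/4) = 51/4; numerator = -2(50/117) + 1(-8/9) = -68/39; a_3 = (-68/39)/(51/4) = -16/117
  n = 4: D(4) = 4(4 + 5/4) = 21; numerator = -2(-16/117) + 1(50/117) = 82/117; a_4 = (82/117)/(21) = 82/2457
  n = 5: D(5) = 5(5 + 5/4) = 125/4; numerator = -2(82/2457) + 1(-16/117) = -500/2457; a_5 = (-500/2457)/(125/4) = -16/2457

r = 9/4; a_0 = 1; a_1 = -8/9; a_2 = 50/117; a_3 = -16/117; a_4 = 82/2457; a_5 = -16/2457


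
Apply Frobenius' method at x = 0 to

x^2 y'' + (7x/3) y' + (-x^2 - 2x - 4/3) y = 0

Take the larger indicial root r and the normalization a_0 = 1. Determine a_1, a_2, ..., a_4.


Write in Frobenius form y'' + (p(x)/x) y' + (q(x)/x^2) y = 0:
  p(x) = 7/3,  q(x) = -x^2 - 2x - 4/3.
Indicial equation: r(r-1) + (7/3) r + (-4/3) = 0 -> roots r_1 = 2/3, r_2 = -2.
Take r = r_1 = 2/3. Let y(x) = x^r sum_{n>=0} a_n x^n with a_0 = 1.
Substitute y = x^r sum a_n x^n and match x^{r+n}. The recurrence is
  D(n) a_n - 2 a_{n-1} - 1 a_{n-2} = 0,  where D(n) = (r+n)(r+n-1) + (7/3)(r+n) + (-4/3).
  a_n = [2 a_{n-1} + 1 a_{n-2}] / D(n).
Since the indicial polynomial factors as (r - r_1)(r - r_2), D(n) = (r_1 + n - r_1)(r_1 + n - r_2) = n(n + 8/3).
Evaluating step by step (a_0 = 1):
  n = 1: D(1) = 1(1 + 8/3) = 11/3; numerator = 2(1) = 2; a_1 = (2)/(11/3) = 6/11
  n = 2: D(2) = 2(2 + 8/3) = 28/3; numerator = 2(6/11) + 1(1) = 23/11; a_2 = (23/11)/(28/3) = 69/308
  n = 3: D(3) = 3(3 + 8/3) = 17; numerator = 2(69/308) + 1(6/11) = 153/154; a_3 = (153/154)/(17) = 9/154
  n = 4: D(4) = 4(4 + 8/3) = 80/3; numerator = 2(9/154) + 1(69/308) = 15/44; a_4 = (15/44)/(80/3) = 9/704

r = 2/3; a_0 = 1; a_1 = 6/11; a_2 = 69/308; a_3 = 9/154; a_4 = 9/704


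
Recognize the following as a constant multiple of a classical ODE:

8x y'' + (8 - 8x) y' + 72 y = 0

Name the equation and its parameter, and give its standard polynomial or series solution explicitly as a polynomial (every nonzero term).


All three coefficients share the factor 8; dividing through by 8 gives  x y'' + (1 - x) y' + 9 y = 0.
This matches the Laguerre equation x y'' + (1 - x) y' + n y = 0 with n = 9; the polynomial solution is L_9(x).
With y = sum_k a_k x^k, matching x^k gives (k+1)k a_{k+1} + (k+1) a_{k+1} - k a_k + n a_k = 0, i.e. (k+1)^2 a_{k+1} = (k - n) a_k = (k - 9) a_k. The right side vanishes at k = 9, so the series terminates at degree 9.
Standard normalization L_n(0) = 1 gives a_0 = 1. Work upward with a_{k+1} = (k - 9) a_k / (k+1)^2:
  a_1 = (0 - 9)(1) / 1^2 = -9/1 = -9
  a_2 = (1 - 9)(-9) / 2^2 = 72/4 = 18
  a_3 = (2 - 9)(18) / 3^2 = -126/9 = -14
  a_4 = (3 - 9)(-14) / 4^2 = 84/16 = 21/4
  a_5 = (4 - 9)(21/4) / 5^2 = (-105/4)/25 = -21/20
  a_6 = (5 - 9)(-21/20) / 6^2 = (21/5)/36 = 7/60
  a_7 = (6 - 9)(7/60) / 7^2 = (-7/20)/49 = -1/140
  a_8 = (7 - 9)(-1/140) / 8^2 = (1/70)/64 = 1/4480
  a_9 = (8 - 9)(1/4480) / 9^2 = (-1/4480)/81 = -1/362880
Hence L_9(x) = -x^9/362880 + x^8/4480 - x^7/140 + 7 x^6/60 - 21 x^5/20 + 21 x^4/4 - 14 x^3 + 18 x^2 - 9 x + 1.

L_9(x); series = -x^9/362880 + x^8/4480 - x^7/140 + 7 x^6/60 - 21 x^5/20 + 21 x^4/4 - 14 x^3 + 18 x^2 - 9 x + 1


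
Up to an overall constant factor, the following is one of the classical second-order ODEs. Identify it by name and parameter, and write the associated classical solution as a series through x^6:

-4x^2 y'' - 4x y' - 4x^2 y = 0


All three coefficients share the factor -4; dividing through by -4 gives  x^2 y'' + x y' + x^2 y = 0.
This matches the Bessel equation x^2 y'' + x y' + (x^2 - nu^2) y = 0 with nu^2 = 0, so nu = 0; the solution bounded at x = 0 is J_0(x).
Frobenius at x = 0: indicial roots ±nu; for r = nu the recurrence k(k + 2nu) c_k = -c_{k-2} gives the standard series J_nu(x) = sum_{k>=0} (-1)^k / (k! (k+nu)!) (x/2)^(2k+nu). Evaluate the first 4 terms:
  k = 0: (-1)^0 / (0! * 0! * 2^0) x^0 = 1/(1*1*1) x^0 = (1) x^0
  k = 1: (-1)^1 / (1! * 1! * 2^2) x^2 = -1/(1*1*4) x^2 = (-1/4) x^2
  k = 2: (-1)^2 / (2! * 2! * 2^4) x^4 = 1/(2*2*16) x^4 = (1/64) x^4
  k = 3: (-1)^3 / (3! * 3! * 2^6) x^6 = -1/(6*6*64) x^6 = (-1/2304) x^6
Hence J_0(x) = -x^6/2304 + x^4/64 - x^2/4 + 1 + ....

J_0(x); series = -x^6/2304 + x^4/64 - x^2/4 + 1


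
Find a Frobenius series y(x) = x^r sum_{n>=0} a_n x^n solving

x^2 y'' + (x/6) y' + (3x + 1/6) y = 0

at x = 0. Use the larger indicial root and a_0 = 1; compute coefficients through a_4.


Write in Frobenius form y'' + (p(x)/x) y' + (q(x)/x^2) y = 0:
  p(x) = 1/6,  q(x) = 3x + 1/6.
Indicial equation: r(r-1) + (1/6) r + (1/6) = 0 -> roots r_1 = 1/2, r_2 = 1/3.
Take r = r_1 = 1/2. Let y(x) = x^r sum_{n>=0} a_n x^n with a_0 = 1.
Substitute y = x^r sum a_n x^n and match x^{r+n}. The recurrence is
  D(n) a_n + 3 a_{n-1} = 0,  where D(n) = (r+n)(r+n-1) + (1/6)(r+n) + (1/6).
  a_n = -3 / D(n) * a_{n-1}.
Since the indicial polynomial factors as (r - r_1)(r - r_2), D(n) = (r_1 + n - r_1)(r_1 + n - r_2) = n(n + 1/6).
Evaluating step by step (a_0 = 1):
  n = 1: D(1) = 1(1 + 1/6) = 7/6; numerator = -3(1) = -3; a_1 = (-3)/(7/6) = -18/7
  n = 2: D(2) = 2(2 + 1/6) = 13/3; numerator = -3(-18/7) = 54/7; a_2 = (54/7)/(13/3) = 162/91
  n = 3: D(3) = 3(3 + 1/6) = 19/2; numerator = -3(162/91) = -486/91; a_3 = (-486/91)/(19/2) = -972/1729
  n = 4: D(4) = 4(4 + 1/6) = 50/3; numerator = -3(-972/1729) = 2916/1729; a_4 = (2916/1729)/(50/3) = 4374/43225

r = 1/2; a_0 = 1; a_1 = -18/7; a_2 = 162/91; a_3 = -972/1729; a_4 = 4374/43225


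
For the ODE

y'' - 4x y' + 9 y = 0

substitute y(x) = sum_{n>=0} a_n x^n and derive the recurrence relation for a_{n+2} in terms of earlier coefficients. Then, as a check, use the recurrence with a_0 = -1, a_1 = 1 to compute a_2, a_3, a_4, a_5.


Substitute y = sum_n a_n x^n.
y''(x) has coefficient (n+2)(n+1) a_{n+2} at x^n;
-4 x y'(x) has coefficient -4 n a_n at x^n (shift);
9 y(x) has coefficient 9 a_n at x^n.
Matching x^n: (n+2)(n+1) a_{n+2} + (-4n + 9) a_n = 0.
Thus a_{n+2} = (4n - 9) / ((n+1)(n+2)) * a_n.

Check with a_0 = -1, a_1 = 1 (apply the recurrence for n = 0, 1, 2, 3): a_0 = -1, a_1 = 1, a_2 = 9/2, a_3 = -5/6, a_4 = -3/8, a_5 = -1/8.

a_(n+2) = (4n - 9) / ((n+1)(n+2)) * a_n; check: a_0 = -1, a_1 = 1, a_2 = 9/2, a_3 = -5/6, a_4 = -3/8, a_5 = -1/8


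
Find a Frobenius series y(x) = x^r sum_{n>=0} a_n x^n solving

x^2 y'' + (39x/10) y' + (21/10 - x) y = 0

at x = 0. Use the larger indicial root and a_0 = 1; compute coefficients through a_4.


Write in Frobenius form y'' + (p(x)/x) y' + (q(x)/x^2) y = 0:
  p(x) = 39/10,  q(x) = 21/10 - x.
Indicial equation: r(r-1) + (39/10) r + (21/10) = 0 -> roots r_1 = -7/5, r_2 = -3/2.
Take r = r_1 = -7/5. Let y(x) = x^r sum_{n>=0} a_n x^n with a_0 = 1.
Substitute y = x^r sum a_n x^n and match x^{r+n}. The recurrence is
  D(n) a_n - 1 a_{n-1} = 0,  where D(n) = (r+n)(r+n-1) + (39/10)(r+n) + (21/10).
  a_n = 1 / D(n) * a_{n-1}.
Since the indicial polynomial factors as (r - r_1)(r - r_2), D(n) = (r_1 + n - r_1)(r_1 + n - r_2) = n(n + 1/10).
Evaluating step by step (a_0 = 1):
  n = 1: D(1) = 1(1 + 1/10) = 11/10; numerator = 1(1) = 1; a_1 = (1)/(11/10) = 10/11
  n = 2: D(2) = 2(2 + 1/10) = 21/5; numerator = 1(10/11) = 10/11; a_2 = (10/11)/(21/5) = 50/231
  n = 3: D(3) = 3(3 + 1/10) = 93/10; numerator = 1(50/231) = 50/231; a_3 = (50/231)/(93/10) = 500/21483
  n = 4: D(4) = 4(4 + 1/10) = 82/5; numerator = 1(500/21483) = 500/21483; a_4 = (500/21483)/(82/5) = 1250/880803

r = -7/5; a_0 = 1; a_1 = 10/11; a_2 = 50/231; a_3 = 500/21483; a_4 = 1250/880803


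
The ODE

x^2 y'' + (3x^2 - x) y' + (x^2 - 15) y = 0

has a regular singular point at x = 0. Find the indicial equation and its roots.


Divide by x^2 to reach normal form y'' + P_1(x) y' + P_2(x) y = 0 with P_1(x) = 3 - 1/x and P_2(x) = 1 - 15/x^2.
x = 0 is a singular point because the y'-coefficient 3 - 1/x has a pole at x = 0 and the y-coefficient 1 - 15/x^2 has a pole at x = 0.
It is a regular singular point because x P_1(x) = p(x) = 3x - 1 and x^2 P_2(x) = q(x) = x^2 - 15 are polynomials, hence analytic at x = 0.
p(0) = -1,  q(0) = -15.
Indicial equation: r(r-1) + p(0) r + q(0) = 0, i.e. r^2 + (p(0) - 1) r + q(0) = 0, i.e. r^2 - 2 r - 15 = 0.
Discriminant: (-2)^2 - 4(-15) = 64, so r = (2 ± 8)/2.
Solving: r_1 = 5, r_2 = -3.

indicial: r^2 - 2 r - 15 = 0; roots r_1 = 5, r_2 = -3


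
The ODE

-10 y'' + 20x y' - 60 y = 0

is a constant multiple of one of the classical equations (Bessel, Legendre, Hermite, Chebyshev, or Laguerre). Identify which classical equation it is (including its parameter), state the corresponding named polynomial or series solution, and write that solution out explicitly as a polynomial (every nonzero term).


All three coefficients share the factor -10; dividing through by -10 gives  y'' - 2x y' + 6 y = 0.
This matches the Hermite equation y'' - 2x y' + 2n y = 0 with 2n = 6, so n = 3; the polynomial solution is H_3(x).
With y = sum_k a_k x^k, matching x^k gives (k+2)(k+1) a_{k+2} = 2(k - n) a_k = 2(k - 3) a_k. The right side vanishes at k = 3, so the series with the parity of 3 terminates at degree 3.
Standard normalization: leading coefficient of H_n is 2^n, so a_3 = 2^3 = 8. Work downward with a_k = (k+1)(k+2) a_{k+2} / (2(k - n)):
  a_1 = (2)(3)(8) / (2(1 - 3)) = 48/(-4) = -12
Hence H_3(x) = 8 x^3 - 12 x.

H_3(x); series = 8 x^3 - 12 x


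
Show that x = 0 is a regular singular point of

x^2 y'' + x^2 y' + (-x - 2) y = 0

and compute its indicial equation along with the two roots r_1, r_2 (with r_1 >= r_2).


Divide by x^2 to reach normal form y'' + P_1(x) y' + P_2(x) y = 0 with P_1(x) = 1 and P_2(x) = -1/x - 2/x^2.
x = 0 is a singular point because the y-coefficient -1/x - 2/x^2 has a pole at x = 0.
It is a regular singular point because x P_1(x) = p(x) = x and x^2 P_2(x) = q(x) = -x - 2 are polynomials, hence analytic at x = 0.
p(0) = 0,  q(0) = -2.
Indicial equation: r(r-1) + p(0) r + q(0) = 0, i.e. r^2 + (p(0) - 1) r + q(0) = 0, i.e. r^2 - 1 r - 2 = 0.
Discriminant: (-1)^2 - 4(-2) = 9, so r = (1 ± 3)/2.
Solving: r_1 = 2, r_2 = -1.

indicial: r^2 - 1 r - 2 = 0; roots r_1 = 2, r_2 = -1


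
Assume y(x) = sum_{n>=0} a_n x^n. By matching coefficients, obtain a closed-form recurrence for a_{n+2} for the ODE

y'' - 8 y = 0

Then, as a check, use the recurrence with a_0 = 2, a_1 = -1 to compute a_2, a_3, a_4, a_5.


Substitute y = sum_n a_n x^n into y'' + (const) y = 0.
y''(x) = sum_{n>=0} (n+2)(n+1) a_{n+2} x^n.
The ODE becomes sum_n [(n+2)(n+1) a_{n+2} - 8 a_n] x^n = 0.
Setting each coefficient to zero gives the recurrence:
  (n+2)(n+1) a_{n+2} - 8 a_n = 0,
  a_{n+2} = 8 / ((n+1)(n+2)) a_n.

Check with a_0 = 2, a_1 = -1 (apply the recurrence for n = 0, 1, 2, 3): a_0 = 2, a_1 = -1, a_2 = 8, a_3 = -4/3, a_4 = 16/3, a_5 = -8/15.

a_{n+2} = 8/((n+1)(n+2)) * a_n; check: a_0 = 2, a_1 = -1, a_2 = 8, a_3 = -4/3, a_4 = 16/3, a_5 = -8/15


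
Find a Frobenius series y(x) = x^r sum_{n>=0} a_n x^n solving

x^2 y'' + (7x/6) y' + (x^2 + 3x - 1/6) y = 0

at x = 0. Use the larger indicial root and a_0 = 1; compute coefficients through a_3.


Write in Frobenius form y'' + (p(x)/x) y' + (q(x)/x^2) y = 0:
  p(x) = 7/6,  q(x) = x^2 + 3x - 1/6.
Indicial equation: r(r-1) + (7/6) r + (-1/6) = 0 -> roots r_1 = 1/3, r_2 = -1/2.
Take r = r_1 = 1/3. Let y(x) = x^r sum_{n>=0} a_n x^n with a_0 = 1.
Substitute y = x^r sum a_n x^n and match x^{r+n}. The recurrence is
  D(n) a_n + 3 a_{n-1} + 1 a_{n-2} = 0,  where D(n) = (r+n)(r+n-1) + (7/6)(r+n) + (-1/6).
  a_n = [-3 a_{n-1} - 1 a_{n-2}] / D(n).
Since the indicial polynomial factors as (r - r_1)(r - r_2), D(n) = (r_1 + n - r_1)(r_1 + n - r_2) = n(n + 5/6).
Evaluating step by step (a_0 = 1):
  n = 1: D(1) = 1(1 + 5/6) = 11/6; numerator = -3(1) = -3; a_1 = (-3)/(11/6) = -18/11
  n = 2: D(2) = 2(2 + 5/6) = 17/3; numerator = -3(-18/11) - 1(1) = 43/11; a_2 = (43/11)/(17/3) = 129/187
  n = 3: D(3) = 3(3 + 5/6) = 23/2; numerator = -3(129/187) - 1(-18/11) = -81/187; a_3 = (-81/187)/(23/2) = -162/4301

r = 1/3; a_0 = 1; a_1 = -18/11; a_2 = 129/187; a_3 = -162/4301


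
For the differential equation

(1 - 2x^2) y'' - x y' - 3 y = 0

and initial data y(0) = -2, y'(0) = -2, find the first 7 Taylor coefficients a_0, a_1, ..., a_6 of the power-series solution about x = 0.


Ansatz: y(x) = sum_{n>=0} a_n x^n, so y'(x) = sum_{n>=1} n a_n x^(n-1) and y''(x) = sum_{n>=2} n(n-1) a_n x^(n-2).
Substitute into P(x) y'' + Q(x) y' + R(x) y = 0 with P(x) = 1 - 2x^2, Q(x) = -x, R(x) = -3, and match powers of x.
Initial conditions: a_0 = -2, a_1 = -2.
Setting the coefficient of each power of x to zero and solving order by order (substituting the coefficients already found):
  x^0: 2 a_2 - 3 a_0 = 0  ->  2 a_2 = 3 a_0 = -6  ->  a_2 = -3
  x^1: 6 a_3 - 4 a_1 = 0  ->  6 a_3 = 4 a_1 = -8  ->  a_3 = -4/3
  x^2: 12 a_4 - 9 a_2 = 0  ->  12 a_4 = 9 a_2 = -27  ->  a_4 = -9/4
  x^3: 20 a_5 - 18 a_3 = 0  ->  20 a_5 = 18 a_3 = -24  ->  a_5 = -6/5
  x^4: 30 a_6 - 31 a_4 = 0  ->  30 a_6 = 31 a_4 = -279/4  ->  a_6 = -93/40
Truncated series: y(x) = -2 - 2 x - 3 x^2 - (4/3) x^3 - (9/4) x^4 - (6/5) x^5 - (93/40) x^6 + O(x^7).

a_0 = -2; a_1 = -2; a_2 = -3; a_3 = -4/3; a_4 = -9/4; a_5 = -6/5; a_6 = -93/40


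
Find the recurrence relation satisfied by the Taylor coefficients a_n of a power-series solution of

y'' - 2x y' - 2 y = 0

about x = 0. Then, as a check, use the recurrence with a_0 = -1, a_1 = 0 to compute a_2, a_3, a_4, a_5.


Substitute y = sum_n a_n x^n.
y''(x) has coefficient (n+2)(n+1) a_{n+2} at x^n;
-2 x y'(x) has coefficient -2 n a_n at x^n (shift);
-2 y(x) has coefficient -2 a_n at x^n.
Matching x^n: (n+2)(n+1) a_{n+2} + (-2n - 2) a_n = 0.
Thus a_{n+2} = (2n + 2) / ((n+1)(n+2)) * a_n.

Check with a_0 = -1, a_1 = 0 (apply the recurrence for n = 0, 1, 2, 3): a_0 = -1, a_1 = 0, a_2 = -1, a_3 = 0, a_4 = -1/2, a_5 = 0.

a_(n+2) = (2n + 2) / ((n+1)(n+2)) * a_n; check: a_0 = -1, a_1 = 0, a_2 = -1, a_3 = 0, a_4 = -1/2, a_5 = 0


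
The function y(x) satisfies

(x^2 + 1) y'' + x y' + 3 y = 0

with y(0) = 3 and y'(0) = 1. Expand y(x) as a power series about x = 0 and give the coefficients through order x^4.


Ansatz: y(x) = sum_{n>=0} a_n x^n, so y'(x) = sum_{n>=1} n a_n x^(n-1) and y''(x) = sum_{n>=2} n(n-1) a_n x^(n-2).
Substitute into P(x) y'' + Q(x) y' + R(x) y = 0 with P(x) = x^2 + 1, Q(x) = x, R(x) = 3, and match powers of x.
Initial conditions: a_0 = 3, a_1 = 1.
Setting the coefficient of each power of x to zero and solving order by order (substituting the coefficients already found):
  x^0: 2 a_2 + 3 a_0 = 0  ->  2 a_2 = -3 a_0 = -9  ->  a_2 = -9/2
  x^1: 6 a_3 + 4 a_1 = 0  ->  6 a_3 = -4 a_1 = -4  ->  a_3 = -2/3
  x^2: 12 a_4 + 7 a_2 = 0  ->  12 a_4 = -7 a_2 = 63/2  ->  a_4 = 21/8
Truncated series: y(x) = 3 + x - (9/2) x^2 - (2/3) x^3 + (21/8) x^4 + O(x^5).

a_0 = 3; a_1 = 1; a_2 = -9/2; a_3 = -2/3; a_4 = 21/8


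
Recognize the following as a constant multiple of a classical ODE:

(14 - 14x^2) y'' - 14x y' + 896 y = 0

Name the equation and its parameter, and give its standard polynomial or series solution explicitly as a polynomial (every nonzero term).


All three coefficients share the factor 14; dividing through by 14 gives  (1 - x^2) y'' - x y' + 64 y = 0.
This matches the Chebyshev equation (1 - x^2) y'' - x y' + n^2 y = 0 (note the -x y' term, not -2x y') with n^2 = 64, so n = 8; the polynomial solution is T_8(x).
With y = sum_k a_k x^k, matching x^k gives (k+2)(k+1) a_{k+2} = (k^2 - n^2) a_k = (k - 8)(k + 8) a_k. The right side vanishes at k = 8, so the series with the parity of 8 terminates at degree 8.
Standard normalization: leading coefficient of T_n is 2^(n-1), so a_8 = 2^7 = 128. Work downward with a_k = (k+1)(k+2) a_{k+2} / ((k - 8)(k + 8)):
  a_6 = (7)(8)(128) / ((6 - 8)(6 + 8)) = 7168/(-28) = -256
  a_4 = (5)(6)(-256) / ((4 - 8)(4 + 8)) = -7680/(-48) = 160
  a_2 = (3)(4)(160) / ((2 - 8)(2 + 8)) = 1920/(-60) = -32
  a_0 = (1)(2)(-32) / ((0 - 8)(0 + 8)) = -64/(-64) = 1
Hence T_8(x) = 128 x^8 - 256 x^6 + 160 x^4 - 32 x^2 + 1.

T_8(x); series = 128 x^8 - 256 x^6 + 160 x^4 - 32 x^2 + 1


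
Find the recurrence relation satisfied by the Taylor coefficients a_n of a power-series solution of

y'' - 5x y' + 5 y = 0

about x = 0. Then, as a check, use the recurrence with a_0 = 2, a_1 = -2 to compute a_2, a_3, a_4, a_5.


Substitute y = sum_n a_n x^n.
y''(x) has coefficient (n+2)(n+1) a_{n+2} at x^n;
-5 x y'(x) has coefficient -5 n a_n at x^n (shift);
5 y(x) has coefficient 5 a_n at x^n.
Matching x^n: (n+2)(n+1) a_{n+2} + (-5n + 5) a_n = 0.
Thus a_{n+2} = (5n - 5) / ((n+1)(n+2)) * a_n.

Check with a_0 = 2, a_1 = -2 (apply the recurrence for n = 0, 1, 2, 3): a_0 = 2, a_1 = -2, a_2 = -5, a_3 = 0, a_4 = -25/12, a_5 = 0.

a_(n+2) = (5n - 5) / ((n+1)(n+2)) * a_n; check: a_0 = 2, a_1 = -2, a_2 = -5, a_3 = 0, a_4 = -25/12, a_5 = 0


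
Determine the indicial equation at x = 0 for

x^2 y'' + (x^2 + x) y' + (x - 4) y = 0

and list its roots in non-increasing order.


Divide by x^2 to reach normal form y'' + P_1(x) y' + P_2(x) y = 0 with P_1(x) = 1 + 1/x and P_2(x) = 1/x - 4/x^2.
x = 0 is a singular point because the y'-coefficient 1 + 1/x has a pole at x = 0 and the y-coefficient 1/x - 4/x^2 has a pole at x = 0.
It is a regular singular point because x P_1(x) = p(x) = x + 1 and x^2 P_2(x) = q(x) = x - 4 are polynomials, hence analytic at x = 0.
p(0) = 1,  q(0) = -4.
Indicial equation: r(r-1) + p(0) r + q(0) = 0, i.e. r^2 + (p(0) - 1) r + q(0) = 0, i.e. r^2 - 4 = 0.
Discriminant: (0)^2 - 4(-4) = 16, so r = (0 ± 4)/2.
Solving: r_1 = 2, r_2 = -2.

indicial: r^2 - 4 = 0; roots r_1 = 2, r_2 = -2


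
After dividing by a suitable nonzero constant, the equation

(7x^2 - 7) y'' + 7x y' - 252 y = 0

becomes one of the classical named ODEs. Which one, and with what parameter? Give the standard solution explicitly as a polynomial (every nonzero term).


All three coefficients share the factor -7; dividing through by -7 gives  (1 - x^2) y'' - x y' + 36 y = 0.
This matches the Chebyshev equation (1 - x^2) y'' - x y' + n^2 y = 0 (note the -x y' term, not -2x y') with n^2 = 36, so n = 6; the polynomial solution is T_6(x).
With y = sum_k a_k x^k, matching x^k gives (k+2)(k+1) a_{k+2} = (k^2 - n^2) a_k = (k - 6)(k + 6) a_k. The right side vanishes at k = 6, so the series with the parity of 6 terminates at degree 6.
Standard normalization: leading coefficient of T_n is 2^(n-1), so a_6 = 2^5 = 32. Work downward with a_k = (k+1)(k+2) a_{k+2} / ((k - 6)(k + 6)):
  a_4 = (5)(6)(32) / ((4 - 6)(4 + 6)) = 960/(-20) = -48
  a_2 = (3)(4)(-48) / ((2 - 6)(2 + 6)) = -576/(-32) = 18
  a_0 = (1)(2)(18) / ((0 - 6)(0 + 6)) = 36/(-36) = -1
Hence T_6(x) = 32 x^6 - 48 x^4 + 18 x^2 - 1.

T_6(x); series = 32 x^6 - 48 x^4 + 18 x^2 - 1


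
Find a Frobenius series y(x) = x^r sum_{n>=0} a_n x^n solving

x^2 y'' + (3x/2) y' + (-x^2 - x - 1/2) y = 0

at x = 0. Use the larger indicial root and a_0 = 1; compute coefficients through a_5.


Write in Frobenius form y'' + (p(x)/x) y' + (q(x)/x^2) y = 0:
  p(x) = 3/2,  q(x) = -x^2 - x - 1/2.
Indicial equation: r(r-1) + (3/2) r + (-1/2) = 0 -> roots r_1 = 1/2, r_2 = -1.
Take r = r_1 = 1/2. Let y(x) = x^r sum_{n>=0} a_n x^n with a_0 = 1.
Substitute y = x^r sum a_n x^n and match x^{r+n}. The recurrence is
  D(n) a_n - 1 a_{n-1} - 1 a_{n-2} = 0,  where D(n) = (r+n)(r+n-1) + (3/2)(r+n) + (-1/2).
  a_n = [1 a_{n-1} + 1 a_{n-2}] / D(n).
Since the indicial polynomial factors as (r - r_1)(r - r_2), D(n) = (r_1 + n - r_1)(r_1 + n - r_2) = n(n + 3/2).
Evaluating step by step (a_0 = 1):
  n = 1: D(1) = 1(1 + 3/2) = 5/2; numerator = 1(1) = 1; a_1 = (1)/(5/2) = 2/5
  n = 2: D(2) = 2(2 + 3/2) = 7; numerator = 1(2/5) + 1(1) = 7/5; a_2 = (7/5)/(7) = 1/5
  n = 3: D(3) = 3(3 + 3/2) = 27/2; numerator = 1(1/5) + 1(2/5) = 3/5; a_3 = (3/5)/(27/2) = 2/45
  n = 4: D(4) = 4(4 + 3/2) = 22; numerator = 1(2/45) + 1(1/5) = 11/45; a_4 = (11/45)/(22) = 1/90
  n = 5: D(5) = 5(5 + 3/2) = 65/2; numerator = 1(1/90) + 1(2/45) = 1/18; a_5 = (1/18)/(65/2) = 1/585

r = 1/2; a_0 = 1; a_1 = 2/5; a_2 = 1/5; a_3 = 2/45; a_4 = 1/90; a_5 = 1/585


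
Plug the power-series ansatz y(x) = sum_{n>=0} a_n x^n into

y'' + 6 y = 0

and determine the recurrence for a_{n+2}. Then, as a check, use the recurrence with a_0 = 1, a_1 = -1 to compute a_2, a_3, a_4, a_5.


Substitute y = sum_n a_n x^n into y'' + (const) y = 0.
y''(x) = sum_{n>=0} (n+2)(n+1) a_{n+2} x^n.
The ODE becomes sum_n [(n+2)(n+1) a_{n+2} + 6 a_n] x^n = 0.
Setting each coefficient to zero gives the recurrence:
  (n+2)(n+1) a_{n+2} + 6 a_n = 0,
  a_{n+2} = -6 / ((n+1)(n+2)) a_n.

Check with a_0 = 1, a_1 = -1 (apply the recurrence for n = 0, 1, 2, 3): a_0 = 1, a_1 = -1, a_2 = -3, a_3 = 1, a_4 = 3/2, a_5 = -3/10.

a_{n+2} = -6/((n+1)(n+2)) * a_n; check: a_0 = 1, a_1 = -1, a_2 = -3, a_3 = 1, a_4 = 3/2, a_5 = -3/10


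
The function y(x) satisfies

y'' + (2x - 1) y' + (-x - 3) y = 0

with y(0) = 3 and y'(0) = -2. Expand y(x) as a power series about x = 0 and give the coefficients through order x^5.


Ansatz: y(x) = sum_{n>=0} a_n x^n, so y'(x) = sum_{n>=1} n a_n x^(n-1) and y''(x) = sum_{n>=2} n(n-1) a_n x^(n-2).
Substitute into P(x) y'' + Q(x) y' + R(x) y = 0 with P(x) = 1, Q(x) = 2x - 1, R(x) = -x - 3, and match powers of x.
Initial conditions: a_0 = 3, a_1 = -2.
Setting the coefficient of each power of x to zero and solving order by order (substituting the coefficients already found):
  x^0: 2 a_2 - a_1 - 3 a_0 = 0  ->  2 a_2 = a_1 + 3 a_0 = 7  ->  a_2 = 7/2
  x^1: 6 a_3 - 2 a_2 - a_1 - a_0 = 0  ->  6 a_3 = 2 a_2 + a_1 + a_0 = 8  ->  a_3 = 4/3
  x^2: 12 a_4 - 3 a_3 + a_2 - a_1 = 0  ->  12 a_4 = 3 a_3 - a_2 + a_1 = -3/2  ->  a_4 = -1/8
  x^3: 20 a_5 - 4 a_4 + 3 a_3 - a_2 = 0  ->  20 a_5 = 4 a_4 - 3 a_3 + a_2 = -1  ->  a_5 = -1/20
Truncated series: y(x) = 3 - 2 x + (7/2) x^2 + (4/3) x^3 - (1/8) x^4 - (1/20) x^5 + O(x^6).

a_0 = 3; a_1 = -2; a_2 = 7/2; a_3 = 4/3; a_4 = -1/8; a_5 = -1/20


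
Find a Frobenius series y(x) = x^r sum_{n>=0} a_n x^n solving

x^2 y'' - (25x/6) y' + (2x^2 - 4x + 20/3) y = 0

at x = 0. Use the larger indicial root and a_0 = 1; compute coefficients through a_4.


Write in Frobenius form y'' + (p(x)/x) y' + (q(x)/x^2) y = 0:
  p(x) = -25/6,  q(x) = 2x^2 - 4x + 20/3.
Indicial equation: r(r-1) + (-25/6) r + (20/3) = 0 -> roots r_1 = 8/3, r_2 = 5/2.
Take r = r_1 = 8/3. Let y(x) = x^r sum_{n>=0} a_n x^n with a_0 = 1.
Substitute y = x^r sum a_n x^n and match x^{r+n}. The recurrence is
  D(n) a_n - 4 a_{n-1} + 2 a_{n-2} = 0,  where D(n) = (r+n)(r+n-1) + (-25/6)(r+n) + (20/3).
  a_n = [4 a_{n-1} - 2 a_{n-2}] / D(n).
Since the indicial polynomial factors as (r - r_1)(r - r_2), D(n) = (r_1 + n - r_1)(r_1 + n - r_2) = n(n + 1/6).
Evaluating step by step (a_0 = 1):
  n = 1: D(1) = 1(1 + 1/6) = 7/6; numerator = 4(1) = 4; a_1 = (4)/(7/6) = 24/7
  n = 2: D(2) = 2(2 + 1/6) = 13/3; numerator = 4(24/7) - 2(1) = 82/7; a_2 = (82/7)/(13/3) = 246/91
  n = 3: D(3) = 3(3 + 1/6) = 19/2; numerator = 4(246/91) - 2(24/7) = 360/91; a_3 = (360/91)/(19/2) = 720/1729
  n = 4: D(4) = 4(4 + 1/6) = 50/3; numerator = 4(720/1729) - 2(246/91) = -924/247; a_4 = (-924/247)/(50/3) = -1386/6175

r = 8/3; a_0 = 1; a_1 = 24/7; a_2 = 246/91; a_3 = 720/1729; a_4 = -1386/6175


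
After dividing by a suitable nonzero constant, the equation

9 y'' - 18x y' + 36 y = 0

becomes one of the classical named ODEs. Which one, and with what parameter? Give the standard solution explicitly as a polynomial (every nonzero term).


All three coefficients share the factor 9; dividing through by 9 gives  y'' - 2x y' + 4 y = 0.
This matches the Hermite equation y'' - 2x y' + 2n y = 0 with 2n = 4, so n = 2; the polynomial solution is H_2(x).
With y = sum_k a_k x^k, matching x^k gives (k+2)(k+1) a_{k+2} = 2(k - n) a_k = 2(k - 2) a_k. The right side vanishes at k = 2, so the series with the parity of 2 terminates at degree 2.
Standard normalization: leading coefficient of H_n is 2^n, so a_2 = 2^2 = 4. Work downward with a_k = (k+1)(k+2) a_{k+2} / (2(k - n)):
  a_0 = (1)(2)(4) / (2(0 - 2)) = 8/(-4) = -2
Hence H_2(x) = 4 x^2 - 2.

H_2(x); series = 4 x^2 - 2


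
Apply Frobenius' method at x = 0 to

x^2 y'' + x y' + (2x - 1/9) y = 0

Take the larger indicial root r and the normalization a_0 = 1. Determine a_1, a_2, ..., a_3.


Write in Frobenius form y'' + (p(x)/x) y' + (q(x)/x^2) y = 0:
  p(x) = 1,  q(x) = 2x - 1/9.
Indicial equation: r(r-1) + (1) r + (-1/9) = 0 -> roots r_1 = 1/3, r_2 = -1/3.
Take r = r_1 = 1/3. Let y(x) = x^r sum_{n>=0} a_n x^n with a_0 = 1.
Substitute y = x^r sum a_n x^n and match x^{r+n}. The recurrence is
  D(n) a_n + 2 a_{n-1} = 0,  where D(n) = (r+n)(r+n-1) + (1)(r+n) + (-1/9).
  a_n = -2 / D(n) * a_{n-1}.
Since the indicial polynomial factors as (r - r_1)(r - r_2), D(n) = (r_1 + n - r_1)(r_1 + n - r_2) = n(n + 2/3).
Evaluating step by step (a_0 = 1):
  n = 1: D(1) = 1(1 + 2/3) = 5/3; numerator = -2(1) = -2; a_1 = (-2)/(5/3) = -6/5
  n = 2: D(2) = 2(2 + 2/3) = 16/3; numerator = -2(-6/5) = 12/5; a_2 = (12/5)/(16/3) = 9/20
  n = 3: D(3) = 3(3 + 2/3) = 11; numerator = -2(9/20) = -9/10; a_3 = (-9/10)/(11) = -9/110

r = 1/3; a_0 = 1; a_1 = -6/5; a_2 = 9/20; a_3 = -9/110


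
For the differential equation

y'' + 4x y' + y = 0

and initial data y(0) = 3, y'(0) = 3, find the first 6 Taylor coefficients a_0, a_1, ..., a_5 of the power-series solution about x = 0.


Ansatz: y(x) = sum_{n>=0} a_n x^n, so y'(x) = sum_{n>=1} n a_n x^(n-1) and y''(x) = sum_{n>=2} n(n-1) a_n x^(n-2).
Substitute into P(x) y'' + Q(x) y' + R(x) y = 0 with P(x) = 1, Q(x) = 4x, R(x) = 1, and match powers of x.
Initial conditions: a_0 = 3, a_1 = 3.
Setting the coefficient of each power of x to zero and solving order by order (substituting the coefficients already found):
  x^0: 2 a_2 + a_0 = 0  ->  2 a_2 = -a_0 = -3  ->  a_2 = -3/2
  x^1: 6 a_3 + 5 a_1 = 0  ->  6 a_3 = -5 a_1 = -15  ->  a_3 = -5/2
  x^2: 12 a_4 + 9 a_2 = 0  ->  12 a_4 = -9 a_2 = 27/2  ->  a_4 = 9/8
  x^3: 20 a_5 + 13 a_3 = 0  ->  20 a_5 = -13 a_3 = 65/2  ->  a_5 = 13/8
Truncated series: y(x) = 3 + 3 x - (3/2) x^2 - (5/2) x^3 + (9/8) x^4 + (13/8) x^5 + O(x^6).

a_0 = 3; a_1 = 3; a_2 = -3/2; a_3 = -5/2; a_4 = 9/8; a_5 = 13/8
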